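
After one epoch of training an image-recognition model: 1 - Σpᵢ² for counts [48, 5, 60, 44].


Probabilities: [48/157, 5/157, 60/157, 44/157] ≈ [0.3057, 0.0318, 0.3822, 0.2803]
Σpᵢ² = (2304 + 25 + 3600 + 1936)/157² = 7865/24649
Gini = 1 - Σpᵢ² = 1 - 7865/24649 = 0.6809

0.6809


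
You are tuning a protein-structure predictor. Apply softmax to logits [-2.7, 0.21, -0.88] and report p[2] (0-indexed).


Exponentials: e^-2.7=0.0672, e^0.21=1.2337, e^-0.88=0.4148
Sum = 1.7157
Softmax = [0.0392, 0.7191, 0.2418]
p[2] = 0.4148/1.7157 = 0.2418

0.2418


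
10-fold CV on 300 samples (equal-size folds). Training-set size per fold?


Fold size = 300/10 = 30
Training per fold = 300 - 30 = 270

270


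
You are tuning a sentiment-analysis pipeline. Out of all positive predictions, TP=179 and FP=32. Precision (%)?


Precision = TP/(TP+FP)
= 179/(179+32)
= 179/211 = 84.83%

84.83%


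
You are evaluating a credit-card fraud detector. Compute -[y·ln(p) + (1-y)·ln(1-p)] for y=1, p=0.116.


BCE = -[y·ln(p) + (1-y)·ln(1-p)]
= -1·ln(0.116) - 0
= -ln(0.116) = 2.1542

2.1542


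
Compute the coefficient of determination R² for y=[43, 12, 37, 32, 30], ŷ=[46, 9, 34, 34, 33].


ȳ = 30.8
SS_res = Σ(y-ŷ)² = 40
SS_tot = Σ(y-ȳ)² = 542.8
R² = 1 - SS_res/SS_tot = 1 - 0.0737 = 0.9263

0.9263


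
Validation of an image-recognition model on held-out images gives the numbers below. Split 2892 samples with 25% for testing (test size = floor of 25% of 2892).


Test = ⌊2892·25/100⌋ = 723
Train = 2892 - 723 = 2169

Train: 2169, Test: 723


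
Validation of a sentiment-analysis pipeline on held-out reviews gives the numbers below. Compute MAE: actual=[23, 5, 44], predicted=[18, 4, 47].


Absolute errors: |23-18|=5, |5-4|=1, |44-47|=3
Sum = 9
MAE = 9/3 = 3

3


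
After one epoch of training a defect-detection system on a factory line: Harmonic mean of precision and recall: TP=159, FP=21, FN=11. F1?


Precision = 159/180 = 0.8833
Recall = 159/170 = 0.9353
F1 = 2·P·R/(P+R) = 2·TP/(2·TP+FP+FN) = 318/(318+21+11) = 318/350 = 0.9086

0.9086


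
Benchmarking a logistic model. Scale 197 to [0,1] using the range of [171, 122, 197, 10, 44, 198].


min=10, max=198
(197-10)/(198-10) = 187/188 = 0.9947

0.9947


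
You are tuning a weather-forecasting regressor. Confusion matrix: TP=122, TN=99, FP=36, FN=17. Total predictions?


Total = TP + TN + FP + FN
= 122 + 99 + 36 + 17
= 274
(Predicted positive: 158, predicted negative: 116)

274


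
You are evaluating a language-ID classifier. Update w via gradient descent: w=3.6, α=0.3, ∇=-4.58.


w_new = w - α·∇
= 3.6 - 0.3·-4.58
= 3.6 + 1.374
= 4.974

4.974


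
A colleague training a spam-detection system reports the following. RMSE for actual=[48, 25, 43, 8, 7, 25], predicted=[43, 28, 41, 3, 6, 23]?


MSE = 68/6 = 11.3333
RMSE = √(68/6) = 3.3665

3.3665


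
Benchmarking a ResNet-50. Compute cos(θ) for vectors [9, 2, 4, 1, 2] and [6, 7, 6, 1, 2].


A·B = 9·6 + 2·7 + 4·6 + 1·1 + 2·2 = 97
‖A‖ = √106 = 10.2956, ‖B‖ = √126 = 11.225
cos = 97/(√106·√126) = 97/√13356 = 0.8393

0.8393


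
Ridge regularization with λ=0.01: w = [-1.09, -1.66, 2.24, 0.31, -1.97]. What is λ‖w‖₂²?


‖w‖₂² = (-1.09)² + (-1.66)² + (2.24)² + (0.31)² + (-1.97)²
     = 1.1881 + 2.7556 + 5.0176 + 0.0961 + 3.8809
     = 12.9383
λ·‖w‖₂² = 0.01·12.9383 = 0.129383

0.129383


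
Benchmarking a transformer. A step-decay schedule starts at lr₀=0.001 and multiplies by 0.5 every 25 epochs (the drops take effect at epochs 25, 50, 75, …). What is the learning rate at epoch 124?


n_drops = ⌊124/25⌋ = 4
lr = 0.001·0.5^4 = 0.001·0.0625 = 0.0000625

0.0000625


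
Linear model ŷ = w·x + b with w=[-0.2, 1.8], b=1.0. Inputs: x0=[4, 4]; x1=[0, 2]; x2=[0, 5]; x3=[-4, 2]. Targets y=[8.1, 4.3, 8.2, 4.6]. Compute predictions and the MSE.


ŷ0 = (-0.2)·(4) + (1.8)·(4) + 1.0 = 7.4
ŷ1 = (-0.2)·(0) + (1.8)·(2) + 1.0 = 4.6
ŷ2 = (-0.2)·(0) + (1.8)·(5) + 1.0 = 10.0
ŷ3 = (-0.2)·(-4) + (1.8)·(2) + 1.0 = 5.4
errors² = [0.49, 0.09, 3.24, 0.64]
MSE = 4.4600/4 = 1.115

1.115


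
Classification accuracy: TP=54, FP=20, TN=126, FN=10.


Accuracy = (TP+TN)/(TP+TN+FP+FN)
= (54+126)/(210)
= 180/210 = 85.71%

85.71%


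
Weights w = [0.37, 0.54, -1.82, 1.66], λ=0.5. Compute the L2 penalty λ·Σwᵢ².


‖w‖₂² = (0.37)² + (0.54)² + (-1.82)² + (1.66)²
     = 0.1369 + 0.2916 + 3.3124 + 2.7556
     = 6.4965
λ·‖w‖₂² = 0.5·6.4965 = 3.24825

3.24825


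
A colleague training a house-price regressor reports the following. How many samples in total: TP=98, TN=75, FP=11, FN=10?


Total = TP + TN + FP + FN
= 98 + 75 + 11 + 10
= 194
(Predicted positive: 109, predicted negative: 85)

194


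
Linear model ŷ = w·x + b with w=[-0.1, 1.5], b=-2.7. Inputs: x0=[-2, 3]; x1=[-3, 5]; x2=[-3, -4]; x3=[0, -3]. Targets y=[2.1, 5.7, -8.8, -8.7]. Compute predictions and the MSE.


ŷ0 = (-0.1)·(-2) + (1.5)·(3) - 2.7 = 2.0
ŷ1 = (-0.1)·(-3) + (1.5)·(5) - 2.7 = 5.1
ŷ2 = (-0.1)·(-3) + (1.5)·(-4) - 2.7 = -8.4
ŷ3 = (-0.1)·(0) + (1.5)·(-3) - 2.7 = -7.2
errors² = [0.01, 0.36, 0.16, 2.25]
MSE = 2.7800/4 = 0.695

0.695


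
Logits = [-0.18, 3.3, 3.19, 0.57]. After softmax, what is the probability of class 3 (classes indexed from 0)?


Exponentials: e^-0.18=0.8353, e^3.3=27.1126, e^3.19=24.2884, e^0.57=1.7683
Sum = 54.0046
Softmax = [0.0155, 0.502, 0.4497, 0.0327]
p[3] = 1.7683/54.0046 = 0.0327

0.0327


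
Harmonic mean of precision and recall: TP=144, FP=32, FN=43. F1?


Precision = 144/176 = 0.8182
Recall = 144/187 = 0.7701
F1 = 2·P·R/(P+R) = 2·TP/(2·TP+FP+FN) = 288/(288+32+43) = 288/363 = 0.7934

0.7934


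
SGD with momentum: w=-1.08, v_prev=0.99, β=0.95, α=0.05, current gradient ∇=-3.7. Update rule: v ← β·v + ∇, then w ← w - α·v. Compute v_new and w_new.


v_new = 0.95·0.99 - 3.7 = 0.9405 - 3.7 = -2.7595
w_new = -1.08 - 0.05·-2.7595 = -1.08 + 0.137975 = -0.942025

v_new=-2.7595, w_new=-0.942025


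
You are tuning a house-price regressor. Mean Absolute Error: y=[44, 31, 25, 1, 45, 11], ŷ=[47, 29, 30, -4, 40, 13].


Absolute errors: |44-47|=3, |31-29|=2, |25-30|=5, |1+ 4|=5, |45-40|=5, |11-13|=2
Sum = 22
MAE = 22/6 = 11/3

11/3


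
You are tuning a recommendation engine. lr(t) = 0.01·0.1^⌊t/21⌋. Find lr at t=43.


n_drops = ⌊43/21⌋ = 2
lr = 0.01·0.1^2 = 0.01·0.01 = 0.0001

0.0001


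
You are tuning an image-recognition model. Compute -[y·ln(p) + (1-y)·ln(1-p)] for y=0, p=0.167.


BCE = -[y·ln(p) + (1-y)·ln(1-p)]
= -0 - 1·ln(1-0.167)
= -ln(0.833) = 0.1827

0.1827


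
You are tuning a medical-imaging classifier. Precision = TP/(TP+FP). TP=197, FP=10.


Precision = TP/(TP+FP)
= 197/(197+10)
= 197/207 = 95.17%

95.17%


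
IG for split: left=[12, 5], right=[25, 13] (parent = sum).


Parent = [37, 18], H_parent = 0.9121
H_left = 0.874 (n=17), H_right = 0.9268 (n=38)
H_children = (17/55)·0.874 + (38/55)·0.9268 = 0.9105
IG = 0.9121 - 0.9105 = 0.0016

0.0016


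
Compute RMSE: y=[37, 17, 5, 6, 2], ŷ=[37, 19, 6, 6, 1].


MSE = 6/5 = 1.2
RMSE = √(6/5) = 1.0954

1.0954


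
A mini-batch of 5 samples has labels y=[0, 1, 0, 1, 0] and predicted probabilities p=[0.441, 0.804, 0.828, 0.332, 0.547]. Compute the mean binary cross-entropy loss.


L[0] = -ln(1-0.441) = -ln(0.559) = 0.5816
L[1] = -ln(0.804) = 0.2182
L[2] = -ln(1-0.828) = -ln(0.172) = 1.7603
L[3] = -ln(0.332) = 1.1026
L[4] = -ln(1-0.547) = -ln(0.453) = 0.7919
mean = (0.5816 + 0.2182 + 1.7603 + 1.1026 + 0.7919)/5 = 0.8909

0.8909


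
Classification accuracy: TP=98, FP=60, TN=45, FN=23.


Accuracy = (TP+TN)/(TP+TN+FP+FN)
= (98+45)/(226)
= 143/226 = 63.27%

63.27%


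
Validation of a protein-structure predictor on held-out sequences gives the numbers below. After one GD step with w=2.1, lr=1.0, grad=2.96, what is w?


w_new = w - α·∇
= 2.1 - 1.0·2.96
= 2.1 - 2.96
= -0.86

-0.86


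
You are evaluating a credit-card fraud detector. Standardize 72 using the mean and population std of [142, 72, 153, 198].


μ = 141.25, σ = 45.1518
z = (72 - 141.25)/45.1518 = -1.5337

-1.5337


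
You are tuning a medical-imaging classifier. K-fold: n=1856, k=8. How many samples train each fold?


Fold size = 1856/8 = 232
Training per fold = 1856 - 232 = 1624

1624


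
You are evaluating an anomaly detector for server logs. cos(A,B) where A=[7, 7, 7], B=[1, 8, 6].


A·B = 7·1 + 7·8 + 7·6 = 105
‖A‖ = √147 = 12.1244, ‖B‖ = √101 = 10.0499
cos = 105/(√147·√101) = 105/√14847 = 0.8617

0.8617


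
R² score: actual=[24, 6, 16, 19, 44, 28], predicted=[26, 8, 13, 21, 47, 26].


ȳ = 22.8333
SS_res = Σ(y-ŷ)² = 34
SS_tot = Σ(y-ȳ)² = 820.83
R² = 1 - SS_res/SS_tot = 1 - 0.0414 = 0.9586

0.9586


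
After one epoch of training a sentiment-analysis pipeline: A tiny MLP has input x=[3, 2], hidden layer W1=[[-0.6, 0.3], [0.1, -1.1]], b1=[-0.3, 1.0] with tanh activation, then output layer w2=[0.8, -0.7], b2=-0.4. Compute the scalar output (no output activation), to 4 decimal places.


z1[0] = (-0.6)·(3) + (0.3)·(2) - 0.3 = -1.5
z1[1] = (0.1)·(3) + (-1.1)·(2) + 1.0 = -0.9
h = tanh(z1) = [-0.9051, -0.7163]
output = (0.8)·(-0.9051) + (-0.7)·(-0.7163) - 0.4 = -0.6227

-0.6227


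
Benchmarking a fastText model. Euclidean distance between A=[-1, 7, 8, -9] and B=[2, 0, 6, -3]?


d = √((-1-2)² + (7-0)² + (8-6)² + (-9+ 3)²)
  = √(9 + 49 + 4 + 36)
  = √98 = 9.8995

9.8995


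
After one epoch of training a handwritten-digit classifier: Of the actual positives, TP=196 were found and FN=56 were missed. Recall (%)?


Recall = TP/(TP+FN)
= 196/(196+56)
= 196/252 = 77.78%

77.78%


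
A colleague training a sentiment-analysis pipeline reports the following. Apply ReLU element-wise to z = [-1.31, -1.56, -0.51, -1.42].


ReLU(-1.31) = max(0, -1.31) = 0.0
ReLU(-1.56) = max(0, -1.56) = 0.0
ReLU(-0.51) = max(0, -0.51) = 0.0
ReLU(-1.42) = max(0, -1.42) = 0.0
result = [0.0, 0.0, 0.0, 0.0]

[0.0, 0.0, 0.0, 0.0]


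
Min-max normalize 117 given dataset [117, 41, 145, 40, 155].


min=40, max=155
(117-40)/(155-40) = 77/115 = 0.6696

0.6696


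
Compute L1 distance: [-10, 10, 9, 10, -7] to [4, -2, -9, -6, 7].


d = |-10-4| + |10+ 2| + |9+ 9| + |10+ 6| + |-7-7|
  = 14 + 12 + 18 + 16 + 14
  = 74

74


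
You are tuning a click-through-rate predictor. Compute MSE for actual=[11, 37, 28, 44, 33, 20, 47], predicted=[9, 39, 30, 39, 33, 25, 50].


Squared errors: (11-9)²=4, (37-39)²=4, (28-30)²=4, (44-39)²=25, (33-33)²=0, (20-25)²=25, (47-50)²=9
Sum = 71
MSE = 71/7 = 71/7

71/7


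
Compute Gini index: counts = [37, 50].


Probabilities: [37/87, 50/87] ≈ [0.4253, 0.5747]
Σpᵢ² = (1369 + 2500)/87² = 3869/7569
Gini = 1 - Σpᵢ² = 1 - 3869/7569 = 0.4888

0.4888


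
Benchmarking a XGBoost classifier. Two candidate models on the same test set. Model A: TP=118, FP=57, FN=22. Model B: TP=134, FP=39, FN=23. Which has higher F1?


Model A: P=118/175=0.6743, R=118/140=0.8429, F1=2PR/(P+R)=2TP/(2TP+FP+FN)=236/315=0.7492
Model B: P=134/173=0.7746, R=134/157=0.8535, F1=2PR/(P+R)=2TP/(2TP+FP+FN)=268/330=0.8121
0.7492 < 0.8121 → Model B

Model B


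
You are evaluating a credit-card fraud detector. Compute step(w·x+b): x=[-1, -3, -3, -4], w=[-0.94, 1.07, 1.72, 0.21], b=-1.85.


z = (-1)·(-0.94) + (-3)·(1.07) + (-3)·(1.72) + (-4)·(0.21) - 1.85
  = -10.12
step(z) = 0 (z<0)

0


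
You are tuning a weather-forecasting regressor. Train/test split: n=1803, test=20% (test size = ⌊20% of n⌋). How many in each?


Test = ⌊1803·20/100⌋ = 360
Train = 1803 - 360 = 1443

Train: 1443, Test: 360


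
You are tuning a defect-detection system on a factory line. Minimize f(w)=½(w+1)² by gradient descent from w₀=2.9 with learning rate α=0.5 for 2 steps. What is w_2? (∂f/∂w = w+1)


step 1: grad = 2.9+1 = 3.9; w = 2.9 - 0.5·(3.9) = 0.95
step 2: grad = 0.95+1 = 1.95; w = 0.95 - 0.5·(1.95) = -0.025

-0.025


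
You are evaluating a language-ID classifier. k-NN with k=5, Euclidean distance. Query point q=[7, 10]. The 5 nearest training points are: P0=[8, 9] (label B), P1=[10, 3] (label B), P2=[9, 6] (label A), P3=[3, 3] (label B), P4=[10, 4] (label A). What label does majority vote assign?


d(q,P0) = 1.4142  (label B)
d(q,P1) = 7.6158  (label B)
d(q,P2) = 4.4721  (label A)
d(q,P3) = 8.0623  (label B)
d(q,P4) = 6.7082  (label A)
Votes: A=2, B=3
Majority → B

B


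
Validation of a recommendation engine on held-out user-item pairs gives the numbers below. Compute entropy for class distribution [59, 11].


Probabilities: [59/70, 11/70] ≈ [0.8429, 0.1571]
H = -((59/70)·log₂(59/70) + (11/70)·log₂(11/70))
  = 0.6274 bits

0.6274 bits


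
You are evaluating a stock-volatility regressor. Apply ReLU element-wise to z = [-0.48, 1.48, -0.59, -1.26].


ReLU(-0.48) = max(0, -0.48) = 0.0
ReLU(1.48) = max(0, 1.48) = 1.48
ReLU(-0.59) = max(0, -0.59) = 0.0
ReLU(-1.26) = max(0, -1.26) = 0.0
result = [0.0, 1.48, 0.0, 0.0]

[0.0, 1.48, 0.0, 0.0]


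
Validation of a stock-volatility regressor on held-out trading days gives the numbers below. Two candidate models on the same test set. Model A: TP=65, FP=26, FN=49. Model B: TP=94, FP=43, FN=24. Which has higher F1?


Model A: P=65/91=0.7143, R=65/114=0.5702, F1=2PR/(P+R)=2TP/(2TP+FP+FN)=130/205=0.6341
Model B: P=94/137=0.6861, R=94/118=0.7966, F1=2PR/(P+R)=2TP/(2TP+FP+FN)=188/255=0.7373
0.6341 < 0.7373 → Model B

Model B


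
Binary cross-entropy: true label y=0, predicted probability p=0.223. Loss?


BCE = -[y·ln(p) + (1-y)·ln(1-p)]
= -0 - 1·ln(1-0.223)
= -ln(0.777) = 0.2523

0.2523


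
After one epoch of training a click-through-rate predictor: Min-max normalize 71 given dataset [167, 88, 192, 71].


min=71, max=192
(71-71)/(192-71) = 0/121 = 0.0

0.0


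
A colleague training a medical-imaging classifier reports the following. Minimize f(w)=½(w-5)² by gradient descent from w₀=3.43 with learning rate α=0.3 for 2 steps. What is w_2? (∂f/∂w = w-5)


step 1: grad = 3.43-5 = -1.57; w = 3.43 - 0.3·(-1.57) = 3.901
step 2: grad = 3.901-5 = -1.099; w = 3.901 - 0.3·(-1.099) = 4.2307

4.2307


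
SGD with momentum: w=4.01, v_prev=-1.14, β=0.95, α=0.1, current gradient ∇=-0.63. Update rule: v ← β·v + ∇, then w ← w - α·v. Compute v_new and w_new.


v_new = 0.95·-1.14 - 0.63 = -1.083 - 0.63 = -1.713
w_new = 4.01 - 0.1·-1.713 = 4.01 + 0.1713 = 4.1813

v_new=-1.713, w_new=4.1813


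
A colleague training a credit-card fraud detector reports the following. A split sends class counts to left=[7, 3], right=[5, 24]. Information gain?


Parent = [12, 27], H_parent = 0.8905
H_left = 0.8813 (n=10), H_right = 0.6632 (n=29)
H_children = (10/39)·0.8813 + (29/39)·0.6632 = 0.7191
IG = 0.8905 - 0.7191 = 0.1714

0.1714


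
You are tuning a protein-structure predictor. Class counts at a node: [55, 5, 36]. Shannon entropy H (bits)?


Probabilities: [55/96, 5/96, 36/96] ≈ [0.5729, 0.0521, 0.375]
H = -((55/96)·log₂(55/96) + (5/96)·log₂(5/96) + (36/96)·log₂(36/96))
  = 1.2131 bits

1.2131 bits


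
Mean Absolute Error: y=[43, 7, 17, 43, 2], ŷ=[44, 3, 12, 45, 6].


Absolute errors: |43-44|=1, |7-3|=4, |17-12|=5, |43-45|=2, |2-6|=4
Sum = 16
MAE = 16/5 = 16/5

16/5


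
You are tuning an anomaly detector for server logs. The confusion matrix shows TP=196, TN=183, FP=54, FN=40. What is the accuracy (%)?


Accuracy = (TP+TN)/(TP+TN+FP+FN)
= (196+183)/(473)
= 379/473 = 80.13%

80.13%


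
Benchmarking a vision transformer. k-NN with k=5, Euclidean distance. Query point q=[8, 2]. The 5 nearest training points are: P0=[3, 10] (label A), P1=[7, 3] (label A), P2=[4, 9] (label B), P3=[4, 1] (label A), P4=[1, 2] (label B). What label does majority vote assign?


d(q,P0) = 9.434  (label A)
d(q,P1) = 1.4142  (label A)
d(q,P2) = 8.0623  (label B)
d(q,P3) = 4.1231  (label A)
d(q,P4) = 7.0  (label B)
Votes: A=3, B=2
Majority → A

A


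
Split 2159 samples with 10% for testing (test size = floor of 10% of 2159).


Test = ⌊2159·10/100⌋ = 215
Train = 2159 - 215 = 1944

Train: 1944, Test: 215


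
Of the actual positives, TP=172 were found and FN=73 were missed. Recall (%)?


Recall = TP/(TP+FN)
= 172/(172+73)
= 172/245 = 70.2%

70.2%


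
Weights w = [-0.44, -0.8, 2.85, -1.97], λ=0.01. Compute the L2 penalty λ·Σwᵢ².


‖w‖₂² = (-0.44)² + (-0.8)² + (2.85)² + (-1.97)²
     = 0.1936 + 0.64 + 8.1225 + 3.8809
     = 12.837
λ·‖w‖₂² = 0.01·12.837 = 0.12837

0.12837


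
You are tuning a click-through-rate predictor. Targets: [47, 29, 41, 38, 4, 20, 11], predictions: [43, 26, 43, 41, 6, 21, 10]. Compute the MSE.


Squared errors: (47-43)²=16, (29-26)²=9, (41-43)²=4, (38-41)²=9, (4-6)²=4, (20-21)²=1, (11-10)²=1
Sum = 44
MSE = 44/7 = 44/7

44/7


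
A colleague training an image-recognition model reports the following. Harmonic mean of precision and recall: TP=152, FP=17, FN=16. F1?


Precision = 152/169 = 0.8994
Recall = 152/168 = 0.9048
F1 = 2·P·R/(P+R) = 2·TP/(2·TP+FP+FN) = 304/(304+17+16) = 304/337 = 0.9021

0.9021


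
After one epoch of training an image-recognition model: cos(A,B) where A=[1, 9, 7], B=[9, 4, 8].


A·B = 1·9 + 9·4 + 7·8 = 101
‖A‖ = √131 = 11.4455, ‖B‖ = √161 = 12.6886
cos = 101/(√131·√161) = 101/√21091 = 0.6955

0.6955


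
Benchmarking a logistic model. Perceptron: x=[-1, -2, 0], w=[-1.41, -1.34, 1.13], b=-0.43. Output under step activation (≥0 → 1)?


z = (-1)·(-1.41) + (-2)·(-1.34) + (0)·(1.13) - 0.43
  = 3.66
step(z) = 1 (z≥0)

1


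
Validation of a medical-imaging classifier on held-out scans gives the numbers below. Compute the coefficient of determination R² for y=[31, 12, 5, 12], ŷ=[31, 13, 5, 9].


ȳ = 15
SS_res = Σ(y-ŷ)² = 10
SS_tot = Σ(y-ȳ)² = 374
R² = 1 - SS_res/SS_tot = 1 - 0.0267 = 0.9733

0.9733


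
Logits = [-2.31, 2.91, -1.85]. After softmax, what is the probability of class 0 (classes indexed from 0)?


Exponentials: e^-2.31=0.0993, e^2.91=18.3568, e^-1.85=0.1572
Sum = 18.6133
Softmax = [0.0053, 0.9862, 0.0084]
p[0] = 0.0993/18.6133 = 0.0053

0.0053


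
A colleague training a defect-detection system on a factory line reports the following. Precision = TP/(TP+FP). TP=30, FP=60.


Precision = TP/(TP+FP)
= 30/(30+60)
= 30/90 = 33.33%

33.33%


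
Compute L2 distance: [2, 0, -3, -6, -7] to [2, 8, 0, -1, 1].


d = √((2-2)² + (0-8)² + (-3-0)² + (-6+ 1)² + (-7-1)²)
  = √(0 + 64 + 9 + 25 + 64)
  = √162 = 12.7279

12.7279


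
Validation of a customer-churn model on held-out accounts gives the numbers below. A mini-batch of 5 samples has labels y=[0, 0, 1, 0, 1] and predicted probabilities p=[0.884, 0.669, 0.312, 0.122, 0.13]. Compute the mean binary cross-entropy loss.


L[0] = -ln(1-0.884) = -ln(0.116) = 2.1542
L[1] = -ln(1-0.669) = -ln(0.331) = 1.1056
L[2] = -ln(0.312) = 1.1648
L[3] = -ln(1-0.122) = -ln(0.878) = 0.1301
L[4] = -ln(0.13) = 2.0402
mean = (2.1542 + 1.1056 + 1.1648 + 0.1301 + 2.0402)/5 = 1.319

1.319


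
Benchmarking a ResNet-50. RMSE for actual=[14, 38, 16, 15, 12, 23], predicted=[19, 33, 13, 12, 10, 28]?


MSE = 97/6 = 16.1667
RMSE = √(97/6) = 4.0208

4.0208


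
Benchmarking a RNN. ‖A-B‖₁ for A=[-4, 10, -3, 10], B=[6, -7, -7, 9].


d = |-4-6| + |10+ 7| + |-3+ 7| + |10-9|
  = 10 + 17 + 4 + 1
  = 32

32


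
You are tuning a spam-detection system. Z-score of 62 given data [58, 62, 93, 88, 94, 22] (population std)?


μ = 69.5, σ = 25.6239
z = (62 - 69.5)/25.6239 = -0.2927

-0.2927


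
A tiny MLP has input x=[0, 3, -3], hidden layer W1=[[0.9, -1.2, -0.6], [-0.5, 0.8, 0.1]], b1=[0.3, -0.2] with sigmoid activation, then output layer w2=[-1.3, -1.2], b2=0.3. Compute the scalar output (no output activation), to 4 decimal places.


z1[0] = (0.9)·(0) + (-1.2)·(3) + (-0.6)·(-3) + 0.3 = -1.5
z1[1] = (-0.5)·(0) + (0.8)·(3) + (0.1)·(-3) - 0.2 = 1.9
h = sigmoid(z1) = [0.1824, 0.8699]
output = (-1.3)·(0.1824) + (-1.2)·(0.8699) + 0.3 = -0.981

-0.981


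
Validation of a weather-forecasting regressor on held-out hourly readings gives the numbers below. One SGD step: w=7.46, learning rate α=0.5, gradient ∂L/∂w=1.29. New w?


w_new = w - α·∇
= 7.46 - 0.5·1.29
= 7.46 - 0.645
= 6.815

6.815


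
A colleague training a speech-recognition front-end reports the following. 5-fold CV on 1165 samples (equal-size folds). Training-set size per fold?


Fold size = 1165/5 = 233
Training per fold = 1165 - 233 = 932

932


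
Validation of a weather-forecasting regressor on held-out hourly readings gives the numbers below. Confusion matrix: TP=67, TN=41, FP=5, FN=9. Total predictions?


Total = TP + TN + FP + FN
= 67 + 41 + 5 + 9
= 122
(Predicted positive: 72, predicted negative: 50)

122


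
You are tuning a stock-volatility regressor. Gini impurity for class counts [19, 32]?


Probabilities: [19/51, 32/51] ≈ [0.3725, 0.6275]
Σpᵢ² = (361 + 1024)/51² = 1385/2601
Gini = 1 - Σpᵢ² = 1 - 1385/2601 = 0.4675

0.4675


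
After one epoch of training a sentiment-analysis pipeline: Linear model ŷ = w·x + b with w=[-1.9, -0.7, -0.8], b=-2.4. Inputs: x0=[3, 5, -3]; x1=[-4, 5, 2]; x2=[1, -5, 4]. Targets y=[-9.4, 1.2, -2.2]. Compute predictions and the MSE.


ŷ0 = (-1.9)·(3) + (-0.7)·(5) + (-0.8)·(-3) - 2.4 = -9.2
ŷ1 = (-1.9)·(-4) + (-0.7)·(5) + (-0.8)·(2) - 2.4 = 0.1
ŷ2 = (-1.9)·(1) + (-0.7)·(-5) + (-0.8)·(4) - 2.4 = -4.0
errors² = [0.04, 1.21, 3.24]
MSE = 4.4900/3 = 1.4967

1.4967


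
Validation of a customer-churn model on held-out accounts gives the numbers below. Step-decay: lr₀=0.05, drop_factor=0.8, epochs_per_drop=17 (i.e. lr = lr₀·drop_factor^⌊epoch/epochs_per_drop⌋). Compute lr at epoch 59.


n_drops = ⌊59/17⌋ = 3
lr = 0.05·0.8^3 = 0.05·0.512 = 0.0256

0.0256


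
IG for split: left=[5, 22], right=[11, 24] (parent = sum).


Parent = [16, 46], H_parent = 0.8238
H_left = 0.6913 (n=27), H_right = 0.8981 (n=35)
H_children = (27/62)·0.6913 + (35/62)·0.8981 = 0.808
IG = 0.8238 - 0.808 = 0.0158

0.0158


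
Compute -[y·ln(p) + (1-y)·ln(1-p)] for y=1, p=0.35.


BCE = -[y·ln(p) + (1-y)·ln(1-p)]
= -1·ln(0.35) - 0
= -ln(0.35) = 1.0498

1.0498


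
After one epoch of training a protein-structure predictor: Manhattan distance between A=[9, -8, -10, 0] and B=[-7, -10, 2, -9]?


d = |9+ 7| + |-8+ 10| + |-10-2| + |0+ 9|
  = 16 + 2 + 12 + 9
  = 39

39


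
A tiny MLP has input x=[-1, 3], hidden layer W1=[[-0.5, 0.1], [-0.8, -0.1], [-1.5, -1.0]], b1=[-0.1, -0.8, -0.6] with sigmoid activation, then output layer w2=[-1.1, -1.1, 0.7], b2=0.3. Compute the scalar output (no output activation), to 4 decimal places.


z1[0] = (-0.5)·(-1) + (0.1)·(3) - 0.1 = 0.7
z1[1] = (-0.8)·(-1) + (-0.1)·(3) - 0.8 = -0.3
z1[2] = (-1.5)·(-1) + (-1.0)·(3) - 0.6 = -2.1
h = sigmoid(z1) = [0.6682, 0.4256, 0.1091]
output = (-1.1)·(0.6682) + (-1.1)·(0.4256) + (0.7)·(0.1091) + 0.3 = -0.8268

-0.8268


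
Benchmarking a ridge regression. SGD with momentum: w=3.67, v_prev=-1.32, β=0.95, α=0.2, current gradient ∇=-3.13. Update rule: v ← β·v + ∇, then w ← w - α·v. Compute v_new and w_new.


v_new = 0.95·-1.32 - 3.13 = -1.254 - 3.13 = -4.384
w_new = 3.67 - 0.2·-4.384 = 3.67 + 0.8768 = 4.5468

v_new=-4.384, w_new=4.5468


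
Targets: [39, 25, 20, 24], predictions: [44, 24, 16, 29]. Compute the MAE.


Absolute errors: |39-44|=5, |25-24|=1, |20-16|=4, |24-29|=5
Sum = 15
MAE = 15/4 = 15/4

15/4


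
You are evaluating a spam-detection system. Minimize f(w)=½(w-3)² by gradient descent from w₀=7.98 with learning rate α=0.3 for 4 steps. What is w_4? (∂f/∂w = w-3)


step 1: grad = 7.98-3 = 4.98; w = 7.98 - 0.3·(4.98) = 6.486
step 2: grad = 6.486-3 = 3.486; w = 6.486 - 0.3·(3.486) = 5.4402
step 3: grad = 5.4402-3 = 2.4402; w = 5.4402 - 0.3·(2.4402) = 4.70814
step 4: grad = 4.70814-3 = 1.70814; w = 4.70814 - 0.3·(1.70814) = 4.195698

4.195698


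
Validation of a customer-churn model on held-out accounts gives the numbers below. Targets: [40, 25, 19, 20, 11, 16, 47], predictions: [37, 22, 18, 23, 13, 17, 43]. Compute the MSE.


Squared errors: (40-37)²=9, (25-22)²=9, (19-18)²=1, (20-23)²=9, (11-13)²=4, (16-17)²=1, (47-43)²=16
Sum = 49
MSE = 49/7 = 7

7


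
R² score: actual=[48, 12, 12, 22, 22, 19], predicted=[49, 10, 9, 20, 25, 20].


ȳ = 22.5
SS_res = Σ(y-ŷ)² = 28
SS_tot = Σ(y-ȳ)² = 883.5
R² = 1 - SS_res/SS_tot = 1 - 0.0317 = 0.9683

0.9683


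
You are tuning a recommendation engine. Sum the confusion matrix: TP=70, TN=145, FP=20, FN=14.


Total = TP + TN + FP + FN
= 70 + 145 + 20 + 14
= 249
(Predicted positive: 90, predicted negative: 159)

249


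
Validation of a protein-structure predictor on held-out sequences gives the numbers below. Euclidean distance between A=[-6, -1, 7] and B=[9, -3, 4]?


d = √((-6-9)² + (-1+ 3)² + (7-4)²)
  = √(225 + 4 + 9)
  = √238 = 15.4272

15.4272


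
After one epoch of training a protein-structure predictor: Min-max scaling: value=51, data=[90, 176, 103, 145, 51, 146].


min=51, max=176
(51-51)/(176-51) = 0/125 = 0.0

0.0


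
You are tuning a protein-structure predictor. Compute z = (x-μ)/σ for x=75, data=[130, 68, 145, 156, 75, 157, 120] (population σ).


μ = 121.5714, σ = 34.0204
z = (75 - 121.5714)/34.0204 = -1.3689

-1.3689


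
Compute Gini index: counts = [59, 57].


Probabilities: [59/116, 57/116] ≈ [0.5086, 0.4914]
Σpᵢ² = (3481 + 3249)/116² = 6730/13456
Gini = 1 - Σpᵢ² = 1 - 6730/13456 = 0.4999

0.4999


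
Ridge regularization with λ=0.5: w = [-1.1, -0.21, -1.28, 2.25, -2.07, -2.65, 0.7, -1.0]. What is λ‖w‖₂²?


‖w‖₂² = (-1.1)² + (-0.21)² + (-1.28)² + (2.25)² + (-2.07)² + (-2.65)² + (0.7)² + (-1.0)²
     = 1.21 + 0.0441 + 1.6384 + 5.0625 + 4.2849 + 7.0225 + 0.49 + 1
     = 20.7524
λ·‖w‖₂² = 0.5·20.7524 = 10.3762

10.3762


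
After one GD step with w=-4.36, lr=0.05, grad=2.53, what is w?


w_new = w - α·∇
= -4.36 - 0.05·2.53
= -4.36 - 0.1265
= -4.4865

-4.4865


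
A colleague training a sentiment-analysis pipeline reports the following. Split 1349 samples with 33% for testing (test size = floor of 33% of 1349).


Test = ⌊1349·33/100⌋ = 445
Train = 1349 - 445 = 904

Train: 904, Test: 445


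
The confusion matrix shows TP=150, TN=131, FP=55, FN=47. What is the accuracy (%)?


Accuracy = (TP+TN)/(TP+TN+FP+FN)
= (150+131)/(383)
= 281/383 = 73.37%

73.37%


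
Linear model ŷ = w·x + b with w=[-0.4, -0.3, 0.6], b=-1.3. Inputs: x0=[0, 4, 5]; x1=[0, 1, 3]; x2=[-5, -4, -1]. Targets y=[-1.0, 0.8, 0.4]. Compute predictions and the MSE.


ŷ0 = (-0.4)·(0) + (-0.3)·(4) + (0.6)·(5) - 1.3 = 0.5
ŷ1 = (-0.4)·(0) + (-0.3)·(1) + (0.6)·(3) - 1.3 = 0.2
ŷ2 = (-0.4)·(-5) + (-0.3)·(-4) + (0.6)·(-1) - 1.3 = 1.3
errors² = [2.25, 0.36, 0.81]
MSE = 3.4200/3 = 1.14

1.14


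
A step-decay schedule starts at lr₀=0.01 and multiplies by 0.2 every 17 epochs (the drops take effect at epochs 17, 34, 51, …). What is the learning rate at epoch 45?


n_drops = ⌊45/17⌋ = 2
lr = 0.01·0.2^2 = 0.01·0.04 = 0.0004

0.0004


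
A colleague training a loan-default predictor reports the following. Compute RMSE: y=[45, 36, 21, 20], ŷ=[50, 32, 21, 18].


MSE = 45/4 = 11.25
RMSE = √(45/4) = 3.3541

3.3541


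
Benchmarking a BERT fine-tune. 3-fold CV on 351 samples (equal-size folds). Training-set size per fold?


Fold size = 351/3 = 117
Training per fold = 351 - 117 = 234

234


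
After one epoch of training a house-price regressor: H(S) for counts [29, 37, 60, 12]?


Probabilities: [29/138, 37/138, 60/138, 12/138] ≈ [0.2101, 0.2681, 0.4348, 0.087]
H = -((29/138)·log₂(29/138) + (37/138)·log₂(37/138) + (60/138)·log₂(60/138) + (12/138)·log₂(12/138))
  = 1.811 bits

1.811 bits


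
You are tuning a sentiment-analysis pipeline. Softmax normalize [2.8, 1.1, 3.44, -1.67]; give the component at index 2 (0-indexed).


Exponentials: e^2.8=16.4446, e^1.1=3.0042, e^3.44=31.187, e^-1.67=0.1882
Sum = 50.824
Softmax = [0.3236, 0.0591, 0.6136, 0.0037]
p[2] = 31.187/50.824 = 0.6136

0.6136


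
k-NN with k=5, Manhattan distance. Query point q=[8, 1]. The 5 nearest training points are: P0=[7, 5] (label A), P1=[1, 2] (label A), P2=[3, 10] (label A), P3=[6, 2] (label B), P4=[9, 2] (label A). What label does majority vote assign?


d(q,P0) = 5  (label A)
d(q,P1) = 8  (label A)
d(q,P2) = 14  (label A)
d(q,P3) = 3  (label B)
d(q,P4) = 2  (label A)
Votes: A=4, B=1
Majority → A

A


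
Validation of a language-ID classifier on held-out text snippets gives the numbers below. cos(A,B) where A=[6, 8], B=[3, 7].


A·B = 6·3 + 8·7 = 74
‖A‖ = √100 = 10, ‖B‖ = √58 = 7.6158
cos = 74/(√100·√58) = 74/√5800 = 0.9717

0.9717


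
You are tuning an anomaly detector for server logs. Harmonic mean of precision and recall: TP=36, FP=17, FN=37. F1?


Precision = 36/53 = 0.6792
Recall = 36/73 = 0.4932
F1 = 2·P·R/(P+R) = 2·TP/(2·TP+FP+FN) = 72/(72+17+37) = 72/126 = 0.5714

0.5714


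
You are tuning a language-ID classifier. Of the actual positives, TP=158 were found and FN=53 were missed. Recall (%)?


Recall = TP/(TP+FN)
= 158/(158+53)
= 158/211 = 74.88%

74.88%


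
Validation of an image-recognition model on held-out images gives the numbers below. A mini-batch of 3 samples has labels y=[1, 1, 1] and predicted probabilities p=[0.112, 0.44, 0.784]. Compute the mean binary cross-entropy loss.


L[0] = -ln(0.112) = 2.1893
L[1] = -ln(0.44) = 0.821
L[2] = -ln(0.784) = 0.2433
mean = (2.1893 + 0.821 + 0.2433)/3 = 1.0845

1.0845


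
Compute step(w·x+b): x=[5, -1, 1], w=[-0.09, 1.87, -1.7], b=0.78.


z = (5)·(-0.09) + (-1)·(1.87) + (1)·(-1.7) + 0.78
  = -3.24
step(z) = 0 (z<0)

0


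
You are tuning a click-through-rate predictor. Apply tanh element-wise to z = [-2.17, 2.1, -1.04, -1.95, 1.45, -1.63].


tanh(-2.17) = -0.9743
tanh(2.1) = 0.9705
tanh(-1.04) = -0.7779
tanh(-1.95) = -0.9603
tanh(1.45) = 0.8957
tanh(-1.63) = -0.9261
result = [-0.9743, 0.9705, -0.7779, -0.9603, 0.8957, -0.9261]

[-0.9743, 0.9705, -0.7779, -0.9603, 0.8957, -0.9261]


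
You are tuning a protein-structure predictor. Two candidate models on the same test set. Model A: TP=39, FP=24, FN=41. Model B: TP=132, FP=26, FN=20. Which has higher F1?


Model A: P=39/63=0.619, R=39/80=0.4875, F1=2PR/(P+R)=2TP/(2TP+FP+FN)=78/143=0.5455
Model B: P=132/158=0.8354, R=132/152=0.8684, F1=2PR/(P+R)=2TP/(2TP+FP+FN)=264/310=0.8516
0.5455 < 0.8516 → Model B

Model B


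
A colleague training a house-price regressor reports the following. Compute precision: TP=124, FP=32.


Precision = TP/(TP+FP)
= 124/(124+32)
= 124/156 = 79.49%

79.49%


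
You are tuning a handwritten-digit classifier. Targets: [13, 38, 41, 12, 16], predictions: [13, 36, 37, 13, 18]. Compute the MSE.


Squared errors: (13-13)²=0, (38-36)²=4, (41-37)²=16, (12-13)²=1, (16-18)²=4
Sum = 25
MSE = 25/5 = 5

5


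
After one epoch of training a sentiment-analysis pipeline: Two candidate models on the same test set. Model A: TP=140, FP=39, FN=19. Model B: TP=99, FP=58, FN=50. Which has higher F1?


Model A: P=140/179=0.7821, R=140/159=0.8805, F1=2PR/(P+R)=2TP/(2TP+FP+FN)=280/338=0.8284
Model B: P=99/157=0.6306, R=99/149=0.6644, F1=2PR/(P+R)=2TP/(2TP+FP+FN)=198/306=0.6471
0.8284 > 0.6471 → Model A

Model A


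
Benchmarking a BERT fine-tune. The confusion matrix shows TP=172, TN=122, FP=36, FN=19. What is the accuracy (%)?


Accuracy = (TP+TN)/(TP+TN+FP+FN)
= (172+122)/(349)
= 294/349 = 84.24%

84.24%


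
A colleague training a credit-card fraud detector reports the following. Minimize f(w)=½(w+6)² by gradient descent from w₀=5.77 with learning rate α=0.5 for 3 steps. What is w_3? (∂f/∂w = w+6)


step 1: grad = 5.77+6 = 11.77; w = 5.77 - 0.5·(11.77) = -0.115
step 2: grad = -0.115+6 = 5.885; w = -0.115 - 0.5·(5.885) = -3.0575
step 3: grad = -3.0575+6 = 2.9425; w = -3.0575 - 0.5·(2.9425) = -4.52875

-4.52875


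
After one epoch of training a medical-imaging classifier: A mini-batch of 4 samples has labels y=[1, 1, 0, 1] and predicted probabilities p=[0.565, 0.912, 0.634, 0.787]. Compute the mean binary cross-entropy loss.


L[0] = -ln(0.565) = 0.5709
L[1] = -ln(0.912) = 0.0921
L[2] = -ln(1-0.634) = -ln(0.366) = 1.0051
L[3] = -ln(0.787) = 0.2395
mean = (0.5709 + 0.0921 + 1.0051 + 0.2395)/4 = 0.4769

0.4769


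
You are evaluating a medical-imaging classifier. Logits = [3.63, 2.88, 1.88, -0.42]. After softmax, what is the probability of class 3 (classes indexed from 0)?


Exponentials: e^3.63=37.7128, e^2.88=17.8143, e^1.88=6.5535, e^-0.42=0.657
Sum = 62.7376
Softmax = [0.6011, 0.2839, 0.1045, 0.0105]
p[3] = 0.657/62.7376 = 0.0105

0.0105


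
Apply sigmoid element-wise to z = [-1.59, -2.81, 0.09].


σ(-1.59) = 1/(1+e^1.59) = 0.1694
σ(-2.81) = 1/(1+e^2.81) = 0.0568
σ(0.09) = 1/(1+e^-0.09) = 0.5225
result = [0.1694, 0.0568, 0.5225]

[0.1694, 0.0568, 0.5225]


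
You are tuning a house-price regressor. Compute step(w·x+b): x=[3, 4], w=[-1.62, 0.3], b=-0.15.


z = (3)·(-1.62) + (4)·(0.3) - 0.15
  = -3.81
step(z) = 0 (z<0)

0


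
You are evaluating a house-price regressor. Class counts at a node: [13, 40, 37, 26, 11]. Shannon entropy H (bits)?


Probabilities: [13/127, 40/127, 37/127, 26/127, 11/127] ≈ [0.1024, 0.315, 0.2913, 0.2047, 0.0866]
H = -((13/127)·log₂(13/127) + (40/127)·log₂(40/127) + (37/127)·log₂(37/127) + (26/127)·log₂(26/127) + (11/127)·log₂(11/127))
  = 2.1541 bits

2.1541 bits


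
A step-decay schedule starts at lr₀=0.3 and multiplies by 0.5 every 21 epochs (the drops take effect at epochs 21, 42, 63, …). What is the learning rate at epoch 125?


n_drops = ⌊125/21⌋ = 5
lr = 0.3·0.5^5 = 0.3·0.03125 = 0.009375

0.009375


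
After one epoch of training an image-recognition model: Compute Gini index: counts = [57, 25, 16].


Probabilities: [57/98, 25/98, 16/98] ≈ [0.5816, 0.2551, 0.1633]
Σpᵢ² = (3249 + 625 + 256)/98² = 4130/9604
Gini = 1 - Σpᵢ² = 1 - 4130/9604 = 0.57

0.57


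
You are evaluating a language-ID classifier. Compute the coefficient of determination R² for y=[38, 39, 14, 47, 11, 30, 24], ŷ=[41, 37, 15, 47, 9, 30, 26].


ȳ = 29
SS_res = Σ(y-ŷ)² = 22
SS_tot = Σ(y-ȳ)² = 1080
R² = 1 - SS_res/SS_tot = 1 - 0.0204 = 0.9796

0.9796


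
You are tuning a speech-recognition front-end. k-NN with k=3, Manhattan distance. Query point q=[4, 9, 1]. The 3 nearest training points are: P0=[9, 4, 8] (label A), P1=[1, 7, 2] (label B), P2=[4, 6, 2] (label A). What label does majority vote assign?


d(q,P0) = 17  (label A)
d(q,P1) = 6  (label B)
d(q,P2) = 4  (label A)
Votes: A=2, B=1
Majority → A

A


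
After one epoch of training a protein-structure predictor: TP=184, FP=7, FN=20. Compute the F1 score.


Precision = 184/191 = 0.9634
Recall = 184/204 = 0.902
F1 = 2·P·R/(P+R) = 2·TP/(2·TP+FP+FN) = 368/(368+7+20) = 368/395 = 0.9316

0.9316


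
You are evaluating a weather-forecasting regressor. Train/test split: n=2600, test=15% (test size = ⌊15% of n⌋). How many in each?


Test = ⌊2600·15/100⌋ = 390
Train = 2600 - 390 = 2210

Train: 2210, Test: 390


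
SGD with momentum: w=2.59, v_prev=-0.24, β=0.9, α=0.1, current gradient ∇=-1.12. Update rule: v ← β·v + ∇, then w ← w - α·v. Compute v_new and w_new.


v_new = 0.9·-0.24 - 1.12 = -0.216 - 1.12 = -1.336
w_new = 2.59 - 0.1·-1.336 = 2.59 + 0.1336 = 2.7236

v_new=-1.336, w_new=2.7236


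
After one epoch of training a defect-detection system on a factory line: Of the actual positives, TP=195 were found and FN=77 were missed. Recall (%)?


Recall = TP/(TP+FN)
= 195/(195+77)
= 195/272 = 71.69%

71.69%


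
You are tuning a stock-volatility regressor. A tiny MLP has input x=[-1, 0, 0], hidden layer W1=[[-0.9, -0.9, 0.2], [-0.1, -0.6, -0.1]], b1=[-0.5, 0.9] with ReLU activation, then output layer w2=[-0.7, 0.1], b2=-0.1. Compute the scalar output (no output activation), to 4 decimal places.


z1[0] = (-0.9)·(-1) + (-0.9)·(0) + (0.2)·(0) - 0.5 = 0.4
z1[1] = (-0.1)·(-1) + (-0.6)·(0) + (-0.1)·(0) + 0.9 = 1.0
h = ReLU(z1) = [0.4, 1.0]
output = (-0.7)·(0.4) + (0.1)·(1.0) - 0.1 = -0.28

-0.28


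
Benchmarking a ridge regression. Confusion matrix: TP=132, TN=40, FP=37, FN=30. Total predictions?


Total = TP + TN + FP + FN
= 132 + 40 + 37 + 30
= 239
(Predicted positive: 169, predicted negative: 70)

239


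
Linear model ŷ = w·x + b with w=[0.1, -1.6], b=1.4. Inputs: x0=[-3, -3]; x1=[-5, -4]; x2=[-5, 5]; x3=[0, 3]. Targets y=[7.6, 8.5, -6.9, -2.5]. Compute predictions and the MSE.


ŷ0 = (0.1)·(-3) + (-1.6)·(-3) + 1.4 = 5.9
ŷ1 = (0.1)·(-5) + (-1.6)·(-4) + 1.4 = 7.3
ŷ2 = (0.1)·(-5) + (-1.6)·(5) + 1.4 = -7.1
ŷ3 = (0.1)·(0) + (-1.6)·(3) + 1.4 = -3.4
errors² = [2.89, 1.44, 0.04, 0.81]
MSE = 5.1800/4 = 1.295

1.295


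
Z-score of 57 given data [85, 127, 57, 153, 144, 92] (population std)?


μ = 109.6667, σ = 34.2815
z = (57 - 109.6667)/34.2815 = -1.5363

-1.5363


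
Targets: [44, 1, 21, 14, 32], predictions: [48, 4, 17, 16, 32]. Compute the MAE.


Absolute errors: |44-48|=4, |1-4|=3, |21-17|=4, |14-16|=2, |32-32|=0
Sum = 13
MAE = 13/5 = 13/5

13/5


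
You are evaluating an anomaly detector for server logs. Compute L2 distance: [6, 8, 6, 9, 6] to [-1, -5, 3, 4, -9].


d = √((6+ 1)² + (8+ 5)² + (6-3)² + (9-4)² + (6+ 9)²)
  = √(49 + 169 + 9 + 25 + 225)
  = √477 = 21.8403

21.8403


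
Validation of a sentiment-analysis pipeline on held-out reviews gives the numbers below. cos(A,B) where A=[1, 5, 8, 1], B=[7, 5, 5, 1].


A·B = 1·7 + 5·5 + 8·5 + 1·1 = 73
‖A‖ = √91 = 9.5394, ‖B‖ = √100 = 10
cos = 73/(√91·√100) = 73/√9100 = 0.7652

0.7652


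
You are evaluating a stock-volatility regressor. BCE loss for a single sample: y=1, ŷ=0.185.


BCE = -[y·ln(p) + (1-y)·ln(1-p)]
= -1·ln(0.185) - 0
= -ln(0.185) = 1.6874

1.6874


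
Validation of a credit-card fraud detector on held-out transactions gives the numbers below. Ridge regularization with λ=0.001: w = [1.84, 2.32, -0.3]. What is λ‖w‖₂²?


‖w‖₂² = (1.84)² + (2.32)² + (-0.3)²
     = 3.3856 + 5.3824 + 0.09
     = 8.858
λ·‖w‖₂² = 0.001·8.858 = 0.008858

0.008858


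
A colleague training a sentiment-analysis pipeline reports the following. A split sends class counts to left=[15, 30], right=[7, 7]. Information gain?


Parent = [22, 37], H_parent = 0.9529
H_left = 0.9183 (n=45), H_right = 1 (n=14)
H_children = (45/59)·0.9183 + (14/59)·1 = 0.9377
IG = 0.9529 - 0.9377 = 0.0152

0.0152


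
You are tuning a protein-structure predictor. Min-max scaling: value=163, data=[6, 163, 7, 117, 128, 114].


min=6, max=163
(163-6)/(163-6) = 157/157 = 1.0

1.0


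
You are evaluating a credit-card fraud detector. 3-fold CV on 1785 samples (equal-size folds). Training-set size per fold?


Fold size = 1785/3 = 595
Training per fold = 1785 - 595 = 1190

1190


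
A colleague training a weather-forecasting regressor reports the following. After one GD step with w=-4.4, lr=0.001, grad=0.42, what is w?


w_new = w - α·∇
= -4.4 - 0.001·0.42
= -4.4 - 0.00042
= -4.40042

-4.40042


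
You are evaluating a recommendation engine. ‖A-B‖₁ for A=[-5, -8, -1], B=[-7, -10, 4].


d = |-5+ 7| + |-8+ 10| + |-1-4|
  = 2 + 2 + 5
  = 9

9


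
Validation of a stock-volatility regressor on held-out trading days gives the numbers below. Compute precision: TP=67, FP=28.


Precision = TP/(TP+FP)
= 67/(67+28)
= 67/95 = 70.53%

70.53%
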